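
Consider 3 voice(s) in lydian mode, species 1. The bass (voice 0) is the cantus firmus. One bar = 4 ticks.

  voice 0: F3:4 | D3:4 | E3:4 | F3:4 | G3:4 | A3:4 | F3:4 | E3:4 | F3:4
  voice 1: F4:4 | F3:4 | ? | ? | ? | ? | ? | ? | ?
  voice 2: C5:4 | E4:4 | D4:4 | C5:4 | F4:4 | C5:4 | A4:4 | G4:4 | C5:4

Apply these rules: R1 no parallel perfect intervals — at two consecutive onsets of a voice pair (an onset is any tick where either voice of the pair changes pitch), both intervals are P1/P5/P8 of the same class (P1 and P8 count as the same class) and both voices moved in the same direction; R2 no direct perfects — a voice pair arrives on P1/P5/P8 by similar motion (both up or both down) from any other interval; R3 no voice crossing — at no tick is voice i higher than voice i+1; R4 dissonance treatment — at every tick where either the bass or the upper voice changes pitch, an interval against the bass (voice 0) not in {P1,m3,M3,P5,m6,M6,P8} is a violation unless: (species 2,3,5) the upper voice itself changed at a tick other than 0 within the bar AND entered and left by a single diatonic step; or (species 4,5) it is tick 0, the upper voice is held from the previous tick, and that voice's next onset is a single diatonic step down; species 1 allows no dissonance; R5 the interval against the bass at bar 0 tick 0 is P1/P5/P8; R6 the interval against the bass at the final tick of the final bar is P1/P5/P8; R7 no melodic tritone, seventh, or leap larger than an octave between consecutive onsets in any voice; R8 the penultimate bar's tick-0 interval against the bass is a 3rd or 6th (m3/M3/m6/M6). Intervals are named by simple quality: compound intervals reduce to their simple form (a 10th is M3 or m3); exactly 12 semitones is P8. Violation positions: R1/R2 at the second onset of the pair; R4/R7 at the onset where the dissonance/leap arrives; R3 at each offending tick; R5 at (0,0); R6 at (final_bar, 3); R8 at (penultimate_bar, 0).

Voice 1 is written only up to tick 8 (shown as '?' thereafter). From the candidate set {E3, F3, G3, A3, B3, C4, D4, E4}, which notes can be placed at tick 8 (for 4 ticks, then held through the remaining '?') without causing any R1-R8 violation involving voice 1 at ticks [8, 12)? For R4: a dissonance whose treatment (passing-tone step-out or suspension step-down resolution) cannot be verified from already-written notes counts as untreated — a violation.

{C4, E3, G3}

E3: legal
F3: violates R4
G3: legal
A3: violates R4
B3: violates R2,R7
C4: legal
D4: violates R4
E4: violates R2,R3,R7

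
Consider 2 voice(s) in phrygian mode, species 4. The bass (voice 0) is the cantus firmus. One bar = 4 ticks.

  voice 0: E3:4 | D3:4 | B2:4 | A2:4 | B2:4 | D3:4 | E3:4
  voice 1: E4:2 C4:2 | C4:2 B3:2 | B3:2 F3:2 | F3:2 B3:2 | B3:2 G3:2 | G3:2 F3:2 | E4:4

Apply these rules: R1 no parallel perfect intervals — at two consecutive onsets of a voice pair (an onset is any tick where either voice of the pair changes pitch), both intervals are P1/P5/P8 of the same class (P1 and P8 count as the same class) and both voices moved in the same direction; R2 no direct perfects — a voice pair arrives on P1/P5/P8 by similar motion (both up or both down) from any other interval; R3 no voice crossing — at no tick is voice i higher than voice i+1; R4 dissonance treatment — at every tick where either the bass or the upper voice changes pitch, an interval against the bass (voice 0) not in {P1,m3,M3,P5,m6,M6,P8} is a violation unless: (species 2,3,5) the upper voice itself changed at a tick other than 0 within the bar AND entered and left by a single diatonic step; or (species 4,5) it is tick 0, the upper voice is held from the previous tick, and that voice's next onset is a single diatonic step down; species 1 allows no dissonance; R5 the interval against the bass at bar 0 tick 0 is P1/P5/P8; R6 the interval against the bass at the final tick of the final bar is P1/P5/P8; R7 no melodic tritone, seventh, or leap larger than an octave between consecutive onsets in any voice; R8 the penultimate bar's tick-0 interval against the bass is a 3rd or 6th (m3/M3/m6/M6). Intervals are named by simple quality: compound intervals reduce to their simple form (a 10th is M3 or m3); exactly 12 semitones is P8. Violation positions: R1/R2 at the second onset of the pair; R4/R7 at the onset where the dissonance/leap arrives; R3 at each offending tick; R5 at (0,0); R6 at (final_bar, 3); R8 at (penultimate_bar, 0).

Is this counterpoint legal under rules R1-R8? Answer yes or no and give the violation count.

No (7 violations)

bar 0: v0=E3 v1=E4 (P8)
bar 1: v0=D3 v1=C4 (m7)
bar 2: v0=B2 v1=B3 (P8)
bar 3: v0=A2 v1=F3 (m6)
bar 4: v0=B2 v1=B3 (P8)
bar 5: v0=D3 v1=G3 (P4)
bar 6: v0=E3 v1=E4 (P8)
  R4 @ bar2.2: B2/F3 TT untreated
  R7 @ bar2.2: B3->F3 leap 6st
  R4 @ bar3.2: A2/B3 M2 untreated
  R7 @ bar3.2: F3->B3 leap 6st
  R8 @ bar5.0: penult P4 not 3rd/6th
  R2 @ bar6.0: D3/F3 m3 -> E3/E4 P8 similar
  R7 @ bar6.0: F3->E4 leap 11st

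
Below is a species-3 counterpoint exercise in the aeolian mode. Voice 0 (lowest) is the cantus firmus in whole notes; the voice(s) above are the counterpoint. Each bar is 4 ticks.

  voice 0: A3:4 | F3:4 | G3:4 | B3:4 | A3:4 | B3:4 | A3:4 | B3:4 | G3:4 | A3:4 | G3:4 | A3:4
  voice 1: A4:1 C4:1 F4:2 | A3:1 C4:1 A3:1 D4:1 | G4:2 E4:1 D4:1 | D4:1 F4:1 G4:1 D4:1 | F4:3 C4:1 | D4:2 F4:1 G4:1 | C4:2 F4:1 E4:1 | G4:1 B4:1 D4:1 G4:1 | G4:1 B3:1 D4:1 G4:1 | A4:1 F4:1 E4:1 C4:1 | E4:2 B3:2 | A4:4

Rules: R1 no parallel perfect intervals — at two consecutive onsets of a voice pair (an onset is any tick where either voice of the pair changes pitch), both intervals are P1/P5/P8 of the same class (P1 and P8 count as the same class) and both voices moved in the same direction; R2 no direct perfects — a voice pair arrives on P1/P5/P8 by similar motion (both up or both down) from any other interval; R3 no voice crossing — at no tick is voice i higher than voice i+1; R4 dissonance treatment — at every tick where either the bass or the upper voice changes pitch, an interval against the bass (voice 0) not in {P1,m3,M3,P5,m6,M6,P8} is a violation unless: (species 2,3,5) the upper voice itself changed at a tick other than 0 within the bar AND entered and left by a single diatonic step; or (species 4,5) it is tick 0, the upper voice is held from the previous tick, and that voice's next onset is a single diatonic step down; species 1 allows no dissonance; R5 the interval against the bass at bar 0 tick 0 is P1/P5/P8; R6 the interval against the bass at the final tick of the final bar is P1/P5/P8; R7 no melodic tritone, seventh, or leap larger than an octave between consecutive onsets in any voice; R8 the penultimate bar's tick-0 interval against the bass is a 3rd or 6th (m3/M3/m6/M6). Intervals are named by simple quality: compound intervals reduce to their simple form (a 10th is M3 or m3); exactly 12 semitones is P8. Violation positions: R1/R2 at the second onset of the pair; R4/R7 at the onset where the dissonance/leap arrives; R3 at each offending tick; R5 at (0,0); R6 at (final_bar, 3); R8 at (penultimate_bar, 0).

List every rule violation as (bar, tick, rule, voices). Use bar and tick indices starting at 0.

bar 0: v0=A3 v1=A4 downbeat P8
bar 1: v0=F3 v1=A3 downbeat M3
bar 2: v0=G3 v1=G4 downbeat P8
bar 3: v0=B3 v1=D4 downbeat m3
bar 4: v0=A3 v1=F4 downbeat m6
bar 5: v0=B3 v1=D4 downbeat m3
bar 6: v0=A3 v1=C4 downbeat m3
bar 7: v0=B3 v1=G4 downbeat m6
bar 8: v0=G3 v1=G4 downbeat P8
bar 9: v0=A3 v1=A4 downbeat P8
bar 10: v0=G3 v1=E4 downbeat M6
bar 11: v0=A3 v1=A4 downbeat P8
  -> R2 @ bar 2 tick 0 v(0, 1): F3/D4 M6 -> G3/G4 P8 similar
  -> R4 @ bar 3 tick 1 v(0, 1): B3/F4 TT untreated
  -> R4 @ bar 5 tick 2 v(0, 1): B3/F4 TT untreated
  -> R1 @ bar 9 tick 0 v(0, 1): G3/G4 P8 -> A3/A4 P8 similar
  -> R2 @ bar 11 tick 0 v(0, 1): G3/B3 M3 -> A3/A4 P8 similar
  -> R7 @ bar 11 tick 0 v(1,): B3->A4 leap 10st

(2, 0, R2, (0, 1))
(3, 1, R4, (0, 1))
(5, 2, R4, (0, 1))
(9, 0, R1, (0, 1))
(11, 0, R2, (0, 1))
(11, 0, R7, (1,))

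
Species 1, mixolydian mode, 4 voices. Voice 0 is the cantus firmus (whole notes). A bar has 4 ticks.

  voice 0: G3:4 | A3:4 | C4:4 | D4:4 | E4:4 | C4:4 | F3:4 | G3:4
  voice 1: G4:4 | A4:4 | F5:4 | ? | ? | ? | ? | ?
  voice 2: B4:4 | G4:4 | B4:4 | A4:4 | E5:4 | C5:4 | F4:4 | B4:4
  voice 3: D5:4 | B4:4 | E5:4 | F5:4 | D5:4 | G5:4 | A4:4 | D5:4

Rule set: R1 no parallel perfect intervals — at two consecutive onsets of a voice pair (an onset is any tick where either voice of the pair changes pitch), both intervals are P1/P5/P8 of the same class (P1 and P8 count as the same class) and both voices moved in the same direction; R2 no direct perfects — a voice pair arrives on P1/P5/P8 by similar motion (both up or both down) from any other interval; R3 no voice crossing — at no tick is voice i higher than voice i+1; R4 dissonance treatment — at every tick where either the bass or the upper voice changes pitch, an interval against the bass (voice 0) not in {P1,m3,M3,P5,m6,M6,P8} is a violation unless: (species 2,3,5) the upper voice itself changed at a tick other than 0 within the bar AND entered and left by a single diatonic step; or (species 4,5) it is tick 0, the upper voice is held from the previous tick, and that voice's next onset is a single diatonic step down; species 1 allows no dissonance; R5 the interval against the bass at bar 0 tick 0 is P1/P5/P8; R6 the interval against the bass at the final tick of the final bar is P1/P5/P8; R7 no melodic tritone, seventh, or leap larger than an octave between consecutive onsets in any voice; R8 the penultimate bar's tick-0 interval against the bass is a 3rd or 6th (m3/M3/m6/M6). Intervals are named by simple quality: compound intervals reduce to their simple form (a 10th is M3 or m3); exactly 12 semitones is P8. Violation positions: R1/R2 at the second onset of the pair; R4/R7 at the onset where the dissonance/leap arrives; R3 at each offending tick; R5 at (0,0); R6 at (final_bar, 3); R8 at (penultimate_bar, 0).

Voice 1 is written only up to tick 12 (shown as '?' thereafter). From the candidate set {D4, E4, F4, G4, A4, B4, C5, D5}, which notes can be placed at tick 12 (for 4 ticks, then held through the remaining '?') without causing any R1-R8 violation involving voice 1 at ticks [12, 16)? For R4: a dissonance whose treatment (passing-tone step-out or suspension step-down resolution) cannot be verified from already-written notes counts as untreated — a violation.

D4: violates R2,R7
E4: violates R4,R7
F4: legal
G4: violates R4,R7
A4: violates R2
B4: violates R3,R7
C5: violates R3,R4
D5: violates R3

{F4}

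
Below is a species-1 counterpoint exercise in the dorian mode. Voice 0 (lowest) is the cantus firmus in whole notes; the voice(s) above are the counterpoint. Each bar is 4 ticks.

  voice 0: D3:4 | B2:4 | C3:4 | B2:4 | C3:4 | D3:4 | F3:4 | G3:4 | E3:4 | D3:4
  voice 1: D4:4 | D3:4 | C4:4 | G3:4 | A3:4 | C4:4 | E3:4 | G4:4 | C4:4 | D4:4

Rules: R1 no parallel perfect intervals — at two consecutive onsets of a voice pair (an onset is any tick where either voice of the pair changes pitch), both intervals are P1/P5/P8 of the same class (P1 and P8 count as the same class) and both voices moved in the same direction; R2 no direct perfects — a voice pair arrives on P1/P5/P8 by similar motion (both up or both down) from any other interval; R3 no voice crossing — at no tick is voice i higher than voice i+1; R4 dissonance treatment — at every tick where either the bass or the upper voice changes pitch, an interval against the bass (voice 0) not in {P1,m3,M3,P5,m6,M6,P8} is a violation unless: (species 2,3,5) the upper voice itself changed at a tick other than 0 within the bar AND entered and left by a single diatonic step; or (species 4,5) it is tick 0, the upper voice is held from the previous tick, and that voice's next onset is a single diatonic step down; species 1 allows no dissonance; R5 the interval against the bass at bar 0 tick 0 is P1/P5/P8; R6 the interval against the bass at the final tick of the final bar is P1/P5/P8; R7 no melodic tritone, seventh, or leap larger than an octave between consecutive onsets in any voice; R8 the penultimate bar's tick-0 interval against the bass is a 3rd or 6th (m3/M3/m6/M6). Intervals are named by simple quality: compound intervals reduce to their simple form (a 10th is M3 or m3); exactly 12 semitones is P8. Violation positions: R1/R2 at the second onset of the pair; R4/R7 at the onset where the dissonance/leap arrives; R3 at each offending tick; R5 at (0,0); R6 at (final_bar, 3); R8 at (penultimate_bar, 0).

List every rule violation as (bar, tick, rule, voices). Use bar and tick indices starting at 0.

(2, 0, R2, (0, 1))
(2, 0, R7, (1,))
(5, 0, R4, (0, 1))
(6, 0, R3, (0, 1))
(6, 0, R4, (0, 1))
(6, 1, R3, (0, 1))
(6, 2, R3, (0, 1))
(6, 3, R3, (0, 1))
(7, 0, R2, (0, 1))
(7, 0, R7, (1,))

bar 0: v0=D3 v1=D4 downbeat P8
bar 1: v0=B2 v1=D3 downbeat m3
bar 2: v0=C3 v1=C4 downbeat P8
bar 3: v0=B2 v1=G3 downbeat m6
bar 4: v0=C3 v1=A3 downbeat M6
bar 5: v0=D3 v1=C4 downbeat m7
bar 6: v0=F3 v1=E3 downbeat m2
bar 7: v0=G3 v1=G4 downbeat P8
bar 8: v0=E3 v1=C4 downbeat m6
bar 9: v0=D3 v1=D4 downbeat P8
  -> R2 @ bar 2 tick 0 v(0, 1): B2/D3 m3 -> C3/C4 P8 similar
  -> R7 @ bar 2 tick 0 v(1,): D3->C4 leap 10st
  -> R4 @ bar 5 tick 0 v(0, 1): D3/C4 m7 untreated
  -> R3 @ bar 6 tick 0 v(0, 1): F3 above E3
  -> R4 @ bar 6 tick 0 v(0, 1): F3/E3 m2 untreated
  -> R3 @ bar 6 tick 1 v(0, 1): F3 above E3
  -> R3 @ bar 6 tick 2 v(0, 1): F3 above E3
  -> R3 @ bar 6 tick 3 v(0, 1): F3 above E3
  -> R2 @ bar 7 tick 0 v(0, 1): F3/E3 m2 -> G3/G4 P8 similar
  -> R7 @ bar 7 tick 0 v(1,): E3->G4 leap 15st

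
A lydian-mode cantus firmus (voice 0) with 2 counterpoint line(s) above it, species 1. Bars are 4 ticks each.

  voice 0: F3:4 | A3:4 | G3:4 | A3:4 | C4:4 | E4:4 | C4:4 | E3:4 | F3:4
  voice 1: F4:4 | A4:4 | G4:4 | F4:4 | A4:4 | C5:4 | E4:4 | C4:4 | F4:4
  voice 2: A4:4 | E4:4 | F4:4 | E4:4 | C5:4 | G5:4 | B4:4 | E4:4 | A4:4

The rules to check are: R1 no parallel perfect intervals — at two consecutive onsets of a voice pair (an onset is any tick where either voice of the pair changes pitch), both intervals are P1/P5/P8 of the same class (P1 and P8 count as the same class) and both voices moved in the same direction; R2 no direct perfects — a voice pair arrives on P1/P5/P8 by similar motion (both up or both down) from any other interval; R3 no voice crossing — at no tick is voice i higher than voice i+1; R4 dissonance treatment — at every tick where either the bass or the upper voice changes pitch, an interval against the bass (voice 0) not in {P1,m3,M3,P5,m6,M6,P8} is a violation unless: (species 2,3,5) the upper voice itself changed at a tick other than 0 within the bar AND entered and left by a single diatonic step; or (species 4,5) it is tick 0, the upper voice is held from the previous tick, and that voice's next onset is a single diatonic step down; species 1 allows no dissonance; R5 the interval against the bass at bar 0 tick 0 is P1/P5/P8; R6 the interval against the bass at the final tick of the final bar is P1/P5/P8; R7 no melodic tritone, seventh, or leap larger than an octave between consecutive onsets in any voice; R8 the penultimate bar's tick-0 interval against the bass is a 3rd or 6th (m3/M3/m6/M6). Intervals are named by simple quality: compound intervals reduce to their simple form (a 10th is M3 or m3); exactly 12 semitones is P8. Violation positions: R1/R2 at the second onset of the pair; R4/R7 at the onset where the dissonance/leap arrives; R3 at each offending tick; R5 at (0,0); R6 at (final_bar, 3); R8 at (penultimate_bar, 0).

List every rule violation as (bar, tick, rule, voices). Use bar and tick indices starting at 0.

bar 0: v0=F3 v1=F4 v2=A4 downbeat M3
bar 1: v0=A3 v1=A4 v2=E4 downbeat P5
bar 2: v0=G3 v1=G4 v2=F4 downbeat m7
bar 3: v0=A3 v1=F4 v2=E4 downbeat P5
bar 4: v0=C4 v1=A4 v2=C5 downbeat P8
bar 5: v0=E4 v1=C5 v2=G5 downbeat m3
bar 6: v0=C4 v1=E4 v2=B4 downbeat M7
bar 7: v0=E3 v1=C4 v2=E4 downbeat P8
bar 8: v0=F3 v1=F4 v2=A4 downbeat M3
  -> R5 @ bar 0 tick 0 v(0, 2): opens on M3
  -> R1 @ bar 1 tick 0 v(0, 1): F3/F4 P8 -> A3/A4 P8 similar
  -> R3 @ bar 1 tick 0 v(1, 2): A4 above E4
  -> R3 @ bar 1 tick 1 v(1, 2): A4 above E4
  -> R3 @ bar 1 tick 2 v(1, 2): A4 above E4
  -> R3 @ bar 1 tick 3 v(1, 2): A4 above E4
  -> R1 @ bar 2 tick 0 v(0, 1): A3/A4 P8 -> G3/G4 P8 similar
  -> R3 @ bar 2 tick 0 v(1, 2): G4 above F4
  -> R4 @ bar 2 tick 0 v(0, 2): G3/F4 m7 untreated
  -> R3 @ bar 2 tick 1 v(1, 2): G4 above F4
  -> R3 @ bar 2 tick 2 v(1, 2): G4 above F4
  -> R3 @ bar 2 tick 3 v(1, 2): G4 above F4
  -> R3 @ bar 3 tick 0 v(1, 2): F4 above E4
  -> R3 @ bar 3 tick 1 v(1, 2): F4 above E4
  -> R3 @ bar 3 tick 2 v(1, 2): F4 above E4
  -> R3 @ bar 3 tick 3 v(1, 2): F4 above E4
  -> R2 @ bar 4 tick 0 v(0, 2): A3/E4 P5 -> C4/C5 P8 similar
  -> R2 @ bar 5 tick 0 v(1, 2): A4/C5 m3 -> C5/G5 P5 similar
  -> R1 @ bar 6 tick 0 v(1, 2): C5/G5 P5 -> E4/B4 P5 similar
  -> R4 @ bar 6 tick 0 v(0, 2): C4/B4 M7 untreated
  -> R2 @ bar 7 tick 0 v(0, 2): C4/B4 M7 -> E3/E4 P8 similar
  -> R8 @ bar 7 tick 0 v(0, 2): penult P8 not 3rd/6th
  -> R2 @ bar 8 tick 0 v(0, 1): E3/C4 m6 -> F3/F4 P8 similar
  -> R6 @ bar 8 tick 3 v(0, 2): closes on M3

(0, 0, R5, (0, 2))
(1, 0, R1, (0, 1))
(1, 0, R3, (1, 2))
(1, 1, R3, (1, 2))
(1, 2, R3, (1, 2))
(1, 3, R3, (1, 2))
(2, 0, R1, (0, 1))
(2, 0, R3, (1, 2))
(2, 0, R4, (0, 2))
(2, 1, R3, (1, 2))
(2, 2, R3, (1, 2))
(2, 3, R3, (1, 2))
(3, 0, R3, (1, 2))
(3, 1, R3, (1, 2))
(3, 2, R3, (1, 2))
(3, 3, R3, (1, 2))
(4, 0, R2, (0, 2))
(5, 0, R2, (1, 2))
(6, 0, R1, (1, 2))
(6, 0, R4, (0, 2))
(7, 0, R2, (0, 2))
(7, 0, R8, (0, 2))
(8, 0, R2, (0, 1))
(8, 3, R6, (0, 2))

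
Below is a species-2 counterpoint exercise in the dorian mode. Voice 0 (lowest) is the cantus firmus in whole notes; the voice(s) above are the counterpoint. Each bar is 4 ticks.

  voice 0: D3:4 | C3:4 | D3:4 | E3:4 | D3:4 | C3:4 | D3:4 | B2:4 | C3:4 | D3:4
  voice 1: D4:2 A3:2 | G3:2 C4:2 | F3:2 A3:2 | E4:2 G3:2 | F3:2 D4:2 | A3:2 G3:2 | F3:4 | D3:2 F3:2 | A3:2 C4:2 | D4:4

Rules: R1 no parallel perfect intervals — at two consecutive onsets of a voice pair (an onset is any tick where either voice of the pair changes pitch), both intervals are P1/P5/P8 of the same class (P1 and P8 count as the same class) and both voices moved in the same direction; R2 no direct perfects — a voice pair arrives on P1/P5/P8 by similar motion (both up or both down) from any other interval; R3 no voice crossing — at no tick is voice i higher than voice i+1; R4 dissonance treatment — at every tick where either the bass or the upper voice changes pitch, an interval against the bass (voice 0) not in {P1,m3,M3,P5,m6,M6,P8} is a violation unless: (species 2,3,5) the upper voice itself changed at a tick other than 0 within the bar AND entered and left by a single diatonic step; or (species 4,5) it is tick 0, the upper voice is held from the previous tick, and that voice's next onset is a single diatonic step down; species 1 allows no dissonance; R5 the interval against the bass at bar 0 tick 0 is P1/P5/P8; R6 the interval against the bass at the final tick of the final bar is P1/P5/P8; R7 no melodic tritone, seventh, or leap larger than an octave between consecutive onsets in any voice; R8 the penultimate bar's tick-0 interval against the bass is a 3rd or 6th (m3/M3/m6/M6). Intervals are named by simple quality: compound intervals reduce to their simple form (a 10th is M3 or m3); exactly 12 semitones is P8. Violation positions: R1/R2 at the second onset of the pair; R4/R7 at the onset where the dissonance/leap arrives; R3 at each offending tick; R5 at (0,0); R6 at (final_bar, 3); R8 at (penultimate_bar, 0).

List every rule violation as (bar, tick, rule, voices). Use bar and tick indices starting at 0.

bar 0: v0=D3 v1=D4 downbeat P8
bar 1: v0=C3 v1=G3 downbeat P5
bar 2: v0=D3 v1=F3 downbeat m3
bar 3: v0=E3 v1=E4 downbeat P8
bar 4: v0=D3 v1=F3 downbeat m3
bar 5: v0=C3 v1=A3 downbeat M6
bar 6: v0=D3 v1=F3 downbeat m3
bar 7: v0=B2 v1=D3 downbeat m3
bar 8: v0=C3 v1=A3 downbeat M6
bar 9: v0=D3 v1=D4 downbeat P8
  -> R1 @ bar 1 tick 0 v(0, 1): D3/A3 P5 -> C3/G3 P5 similar
  -> R2 @ bar 3 tick 0 v(0, 1): D3/A3 P5 -> E3/E4 P8 similar
  -> R4 @ bar 7 tick 2 v(0, 1): B2/F3 TT untreated
  -> R1 @ bar 9 tick 0 v(0, 1): C3/C4 P8 -> D3/D4 P8 similar

(1, 0, R1, (0, 1))
(3, 0, R2, (0, 1))
(7, 2, R4, (0, 1))
(9, 0, R1, (0, 1))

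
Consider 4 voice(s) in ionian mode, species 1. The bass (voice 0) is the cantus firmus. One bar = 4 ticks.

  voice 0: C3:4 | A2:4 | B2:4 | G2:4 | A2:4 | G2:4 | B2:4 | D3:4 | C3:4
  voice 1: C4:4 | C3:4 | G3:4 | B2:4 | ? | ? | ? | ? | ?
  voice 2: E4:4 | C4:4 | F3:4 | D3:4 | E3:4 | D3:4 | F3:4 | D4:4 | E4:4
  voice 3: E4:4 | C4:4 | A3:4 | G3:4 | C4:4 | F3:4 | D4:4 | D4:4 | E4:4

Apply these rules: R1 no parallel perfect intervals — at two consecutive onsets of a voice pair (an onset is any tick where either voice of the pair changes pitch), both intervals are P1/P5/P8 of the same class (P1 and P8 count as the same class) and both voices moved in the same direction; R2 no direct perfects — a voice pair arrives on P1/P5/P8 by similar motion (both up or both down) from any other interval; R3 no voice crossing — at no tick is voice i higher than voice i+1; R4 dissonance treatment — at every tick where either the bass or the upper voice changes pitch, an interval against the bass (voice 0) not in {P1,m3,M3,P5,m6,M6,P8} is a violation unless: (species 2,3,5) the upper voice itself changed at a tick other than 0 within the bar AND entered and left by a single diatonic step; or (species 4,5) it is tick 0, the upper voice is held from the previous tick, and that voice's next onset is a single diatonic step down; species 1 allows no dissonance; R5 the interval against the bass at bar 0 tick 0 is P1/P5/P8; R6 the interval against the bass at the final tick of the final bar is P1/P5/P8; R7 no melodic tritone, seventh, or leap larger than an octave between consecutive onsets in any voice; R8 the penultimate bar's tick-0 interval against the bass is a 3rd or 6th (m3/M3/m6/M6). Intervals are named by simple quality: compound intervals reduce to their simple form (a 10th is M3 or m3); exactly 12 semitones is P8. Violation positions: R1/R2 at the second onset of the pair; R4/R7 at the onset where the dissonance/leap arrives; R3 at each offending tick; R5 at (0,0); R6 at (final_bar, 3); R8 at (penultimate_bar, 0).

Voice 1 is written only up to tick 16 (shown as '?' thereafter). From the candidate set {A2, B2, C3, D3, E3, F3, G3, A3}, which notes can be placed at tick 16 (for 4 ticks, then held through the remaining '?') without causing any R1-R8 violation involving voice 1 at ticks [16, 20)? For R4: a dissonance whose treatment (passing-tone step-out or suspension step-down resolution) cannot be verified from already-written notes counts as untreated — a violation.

{A2}

A2: legal
B2: violates R4
C3: violates R2
D3: violates R4
E3: violates R2
F3: violates R2,R3,R7
G3: violates R3,R4
A3: violates R2,R3,R7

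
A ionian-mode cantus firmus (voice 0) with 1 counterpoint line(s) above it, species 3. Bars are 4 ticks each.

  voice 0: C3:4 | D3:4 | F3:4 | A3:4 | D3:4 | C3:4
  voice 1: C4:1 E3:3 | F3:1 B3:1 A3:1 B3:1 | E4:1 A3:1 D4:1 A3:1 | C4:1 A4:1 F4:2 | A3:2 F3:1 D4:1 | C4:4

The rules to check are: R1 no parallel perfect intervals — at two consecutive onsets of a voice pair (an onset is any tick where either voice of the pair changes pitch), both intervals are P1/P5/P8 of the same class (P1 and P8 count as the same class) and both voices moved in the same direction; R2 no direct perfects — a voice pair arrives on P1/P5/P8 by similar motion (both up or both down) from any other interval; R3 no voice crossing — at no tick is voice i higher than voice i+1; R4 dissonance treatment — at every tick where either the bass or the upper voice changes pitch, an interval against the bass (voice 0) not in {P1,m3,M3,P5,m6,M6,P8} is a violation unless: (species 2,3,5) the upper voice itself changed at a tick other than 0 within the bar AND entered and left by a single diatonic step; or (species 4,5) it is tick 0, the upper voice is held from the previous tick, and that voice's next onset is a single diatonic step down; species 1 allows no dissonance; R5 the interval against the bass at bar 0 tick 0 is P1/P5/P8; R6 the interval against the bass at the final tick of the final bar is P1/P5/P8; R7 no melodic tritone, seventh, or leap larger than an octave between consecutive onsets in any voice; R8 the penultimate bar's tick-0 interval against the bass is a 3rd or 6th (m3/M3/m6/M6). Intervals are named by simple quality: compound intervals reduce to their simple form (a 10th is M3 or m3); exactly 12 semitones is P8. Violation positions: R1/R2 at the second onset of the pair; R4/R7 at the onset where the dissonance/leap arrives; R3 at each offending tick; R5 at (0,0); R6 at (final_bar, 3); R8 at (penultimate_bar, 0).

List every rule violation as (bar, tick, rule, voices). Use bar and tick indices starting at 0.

bar 0: v0=C3 v1=C4 downbeat P8
bar 1: v0=D3 v1=F3 downbeat m3
bar 2: v0=F3 v1=E4 downbeat M7
bar 3: v0=A3 v1=C4 downbeat m3
bar 4: v0=D3 v1=A3 downbeat P5
bar 5: v0=C3 v1=C4 downbeat P8
  -> R7 @ bar 1 tick 1 v(1,): F3->B3 leap 6st
  -> R4 @ bar 2 tick 0 v(0, 1): F3/E4 M7 untreated
  -> R2 @ bar 4 tick 0 v(0, 1): A3/F4 m6 -> D3/A3 P5 similar
  -> R8 @ bar 4 tick 0 v(0, 1): penult P5 not 3rd/6th
  -> R1 @ bar 5 tick 0 v(0, 1): D3/D4 P8 -> C3/C4 P8 similar

(1, 1, R7, (1,))
(2, 0, R4, (0, 1))
(4, 0, R2, (0, 1))
(4, 0, R8, (0, 1))
(5, 0, R1, (0, 1))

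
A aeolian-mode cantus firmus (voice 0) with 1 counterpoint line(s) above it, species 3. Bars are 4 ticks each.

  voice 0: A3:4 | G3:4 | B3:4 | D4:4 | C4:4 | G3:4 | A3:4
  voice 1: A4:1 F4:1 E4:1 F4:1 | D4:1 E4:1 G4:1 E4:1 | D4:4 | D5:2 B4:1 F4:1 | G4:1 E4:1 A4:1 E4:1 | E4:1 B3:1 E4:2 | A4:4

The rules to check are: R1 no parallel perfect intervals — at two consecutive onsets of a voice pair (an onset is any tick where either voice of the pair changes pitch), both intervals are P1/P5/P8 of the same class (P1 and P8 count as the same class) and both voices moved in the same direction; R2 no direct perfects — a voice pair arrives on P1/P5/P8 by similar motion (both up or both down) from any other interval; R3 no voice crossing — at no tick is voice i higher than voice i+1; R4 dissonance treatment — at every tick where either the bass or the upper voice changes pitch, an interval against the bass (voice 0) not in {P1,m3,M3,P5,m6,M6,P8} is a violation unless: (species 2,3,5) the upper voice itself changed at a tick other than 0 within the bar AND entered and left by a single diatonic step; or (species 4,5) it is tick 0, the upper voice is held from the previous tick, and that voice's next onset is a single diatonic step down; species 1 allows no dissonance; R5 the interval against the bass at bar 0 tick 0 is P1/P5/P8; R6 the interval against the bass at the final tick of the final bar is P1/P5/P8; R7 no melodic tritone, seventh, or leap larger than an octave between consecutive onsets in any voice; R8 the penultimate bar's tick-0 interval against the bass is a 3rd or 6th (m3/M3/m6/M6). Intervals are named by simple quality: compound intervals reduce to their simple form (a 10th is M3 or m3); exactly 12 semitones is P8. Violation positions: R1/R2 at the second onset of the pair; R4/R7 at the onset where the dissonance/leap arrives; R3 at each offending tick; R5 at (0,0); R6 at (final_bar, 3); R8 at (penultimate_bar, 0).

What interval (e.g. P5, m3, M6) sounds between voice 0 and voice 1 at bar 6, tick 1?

P8

voice 0=A3 voice 1=A4 -> P8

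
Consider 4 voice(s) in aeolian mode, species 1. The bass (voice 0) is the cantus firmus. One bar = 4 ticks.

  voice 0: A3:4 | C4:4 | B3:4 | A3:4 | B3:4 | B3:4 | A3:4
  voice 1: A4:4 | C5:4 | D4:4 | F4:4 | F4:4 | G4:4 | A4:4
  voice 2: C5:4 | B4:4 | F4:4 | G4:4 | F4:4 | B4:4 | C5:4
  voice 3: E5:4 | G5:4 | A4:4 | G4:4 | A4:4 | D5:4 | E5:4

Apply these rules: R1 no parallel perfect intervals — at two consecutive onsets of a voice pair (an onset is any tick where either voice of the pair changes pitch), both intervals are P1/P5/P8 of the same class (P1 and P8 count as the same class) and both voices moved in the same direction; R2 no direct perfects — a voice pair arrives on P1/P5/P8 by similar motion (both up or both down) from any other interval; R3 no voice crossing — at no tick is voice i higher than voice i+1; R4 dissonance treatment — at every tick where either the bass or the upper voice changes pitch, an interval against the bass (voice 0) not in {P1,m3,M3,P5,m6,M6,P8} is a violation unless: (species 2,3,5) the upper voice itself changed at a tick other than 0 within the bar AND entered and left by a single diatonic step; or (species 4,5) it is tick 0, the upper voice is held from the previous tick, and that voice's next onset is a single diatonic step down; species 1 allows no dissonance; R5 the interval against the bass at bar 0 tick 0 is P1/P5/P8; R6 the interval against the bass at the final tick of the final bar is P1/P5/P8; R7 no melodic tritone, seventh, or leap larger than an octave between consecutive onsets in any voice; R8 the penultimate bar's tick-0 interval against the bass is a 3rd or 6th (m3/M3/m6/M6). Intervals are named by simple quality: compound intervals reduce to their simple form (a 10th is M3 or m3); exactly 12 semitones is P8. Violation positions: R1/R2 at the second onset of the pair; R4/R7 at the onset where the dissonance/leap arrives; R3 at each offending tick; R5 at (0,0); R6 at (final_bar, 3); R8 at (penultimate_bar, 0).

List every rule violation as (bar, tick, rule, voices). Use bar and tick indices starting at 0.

(0, 0, R5, (0, 2))
(1, 0, R1, (0, 1))
(1, 0, R1, (0, 3))
(1, 0, R1, (1, 3))
(1, 0, R3, (1, 2))
(1, 0, R4, (0, 2))
(1, 1, R3, (1, 2))
(1, 2, R3, (1, 2))
(1, 3, R3, (1, 2))
(2, 0, R1, (1, 3))
(2, 0, R4, (0, 2))
(2, 0, R4, (0, 3))
(2, 0, R7, (1,))
(2, 0, R7, (2,))
(2, 0, R7, (3,))
(3, 0, R4, (0, 2))
(3, 0, R4, (0, 3))
(4, 0, R4, (0, 1))
(4, 0, R4, (0, 2))
(4, 0, R4, (0, 3))
(5, 0, R2, (1, 3))
(5, 0, R7, (2,))
(5, 0, R8, (0, 2))
(6, 0, R1, (1, 3))
(6, 3, R6, (0, 2))

bar 0: v0=A3 v1=A4 v2=C5 v3=E5 downbeat P5
bar 1: v0=C4 v1=C5 v2=B4 v3=G5 downbeat P5
bar 2: v0=B3 v1=D4 v2=F4 v3=A4 downbeat m7
bar 3: v0=A3 v1=F4 v2=G4 v3=G4 downbeat m7
bar 4: v0=B3 v1=F4 v2=F4 v3=A4 downbeat m7
bar 5: v0=B3 v1=G4 v2=B4 v3=D5 downbeat m3
bar 6: v0=A3 v1=A4 v2=C5 v3=E5 downbeat P5
  -> R5 @ bar 0 tick 0 v(0, 2): opens on m3
  -> R1 @ bar 1 tick 0 v(0, 1): A3/A4 P8 -> C4/C5 P8 similar
  -> R1 @ bar 1 tick 0 v(0, 3): A3/E5 P5 -> C4/G5 P5 similar
  -> R1 @ bar 1 tick 0 v(1, 3): A4/E5 P5 -> C5/G5 P5 similar
  -> R3 @ bar 1 tick 0 v(1, 2): C5 above B4
  -> R4 @ bar 1 tick 0 v(0, 2): C4/B4 M7 untreated
  -> R3 @ bar 1 tick 1 v(1, 2): C5 above B4
  -> R3 @ bar 1 tick 2 v(1, 2): C5 above B4
  -> R3 @ bar 1 tick 3 v(1, 2): C5 above B4
  -> R1 @ bar 2 tick 0 v(1, 3): C5/G5 P5 -> D4/A4 P5 similar
  -> R4 @ bar 2 tick 0 v(0, 2): B3/F4 TT untreated
  -> R4 @ bar 2 tick 0 v(0, 3): B3/A4 m7 untreated
  -> R7 @ bar 2 tick 0 v(1,): C5->D4 leap 10st
  -> R7 @ bar 2 tick 0 v(2,): B4->F4 leap 6st
  -> R7 @ bar 2 tick 0 v(3,): G5->A4 leap 10st
  -> R4 @ bar 3 tick 0 v(0, 2): A3/G4 m7 untreated
  -> R4 @ bar 3 tick 0 v(0, 3): A3/G4 m7 untreated
  -> R4 @ bar 4 tick 0 v(0, 1): B3/F4 TT untreated
  -> R4 @ bar 4 tick 0 v(0, 2): B3/F4 TT untreated
  -> R4 @ bar 4 tick 0 v(0, 3): B3/A4 m7 untreated
  -> R2 @ bar 5 tick 0 v(1, 3): F4/A4 M3 -> G4/D5 P5 similar
  -> R7 @ bar 5 tick 0 v(2,): F4->B4 leap 6st
  -> R8 @ bar 5 tick 0 v(0, 2): penult P8 not 3rd/6th
  -> R1 @ bar 6 tick 0 v(1, 3): G4/D5 P5 -> A4/E5 P5 similar
  -> R6 @ bar 6 tick 3 v(0, 2): closes on m3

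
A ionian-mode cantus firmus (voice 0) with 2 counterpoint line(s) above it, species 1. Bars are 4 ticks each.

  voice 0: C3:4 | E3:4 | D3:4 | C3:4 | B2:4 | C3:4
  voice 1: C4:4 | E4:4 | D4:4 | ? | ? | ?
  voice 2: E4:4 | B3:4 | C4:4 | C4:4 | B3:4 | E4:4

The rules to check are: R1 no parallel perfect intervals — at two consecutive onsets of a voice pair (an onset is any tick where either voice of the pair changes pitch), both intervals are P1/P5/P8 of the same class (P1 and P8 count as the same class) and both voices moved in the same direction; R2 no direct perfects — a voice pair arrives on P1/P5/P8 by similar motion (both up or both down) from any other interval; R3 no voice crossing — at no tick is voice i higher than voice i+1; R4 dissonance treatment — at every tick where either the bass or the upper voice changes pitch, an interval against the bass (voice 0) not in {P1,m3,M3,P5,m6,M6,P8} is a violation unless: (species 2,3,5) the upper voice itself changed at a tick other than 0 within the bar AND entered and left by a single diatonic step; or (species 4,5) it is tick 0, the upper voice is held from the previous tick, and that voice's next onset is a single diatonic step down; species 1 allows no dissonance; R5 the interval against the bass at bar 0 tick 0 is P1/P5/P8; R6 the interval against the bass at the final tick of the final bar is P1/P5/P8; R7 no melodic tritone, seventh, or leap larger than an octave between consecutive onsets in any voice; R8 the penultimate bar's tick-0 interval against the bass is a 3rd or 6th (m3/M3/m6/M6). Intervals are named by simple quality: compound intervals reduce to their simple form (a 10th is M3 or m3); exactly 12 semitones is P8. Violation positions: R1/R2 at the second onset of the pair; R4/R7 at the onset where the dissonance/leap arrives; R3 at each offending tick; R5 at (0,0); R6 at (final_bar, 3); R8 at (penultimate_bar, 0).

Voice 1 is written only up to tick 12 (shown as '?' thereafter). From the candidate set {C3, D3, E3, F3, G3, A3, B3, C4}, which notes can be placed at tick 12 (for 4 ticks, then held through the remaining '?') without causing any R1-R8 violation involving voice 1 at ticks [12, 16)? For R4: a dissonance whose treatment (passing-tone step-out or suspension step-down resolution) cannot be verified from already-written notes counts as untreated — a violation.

C3: violates R1,R7
D3: violates R4
E3: violates R7
F3: violates R4
G3: violates R2
A3: legal
B3: violates R4
C4: violates R1

{A3}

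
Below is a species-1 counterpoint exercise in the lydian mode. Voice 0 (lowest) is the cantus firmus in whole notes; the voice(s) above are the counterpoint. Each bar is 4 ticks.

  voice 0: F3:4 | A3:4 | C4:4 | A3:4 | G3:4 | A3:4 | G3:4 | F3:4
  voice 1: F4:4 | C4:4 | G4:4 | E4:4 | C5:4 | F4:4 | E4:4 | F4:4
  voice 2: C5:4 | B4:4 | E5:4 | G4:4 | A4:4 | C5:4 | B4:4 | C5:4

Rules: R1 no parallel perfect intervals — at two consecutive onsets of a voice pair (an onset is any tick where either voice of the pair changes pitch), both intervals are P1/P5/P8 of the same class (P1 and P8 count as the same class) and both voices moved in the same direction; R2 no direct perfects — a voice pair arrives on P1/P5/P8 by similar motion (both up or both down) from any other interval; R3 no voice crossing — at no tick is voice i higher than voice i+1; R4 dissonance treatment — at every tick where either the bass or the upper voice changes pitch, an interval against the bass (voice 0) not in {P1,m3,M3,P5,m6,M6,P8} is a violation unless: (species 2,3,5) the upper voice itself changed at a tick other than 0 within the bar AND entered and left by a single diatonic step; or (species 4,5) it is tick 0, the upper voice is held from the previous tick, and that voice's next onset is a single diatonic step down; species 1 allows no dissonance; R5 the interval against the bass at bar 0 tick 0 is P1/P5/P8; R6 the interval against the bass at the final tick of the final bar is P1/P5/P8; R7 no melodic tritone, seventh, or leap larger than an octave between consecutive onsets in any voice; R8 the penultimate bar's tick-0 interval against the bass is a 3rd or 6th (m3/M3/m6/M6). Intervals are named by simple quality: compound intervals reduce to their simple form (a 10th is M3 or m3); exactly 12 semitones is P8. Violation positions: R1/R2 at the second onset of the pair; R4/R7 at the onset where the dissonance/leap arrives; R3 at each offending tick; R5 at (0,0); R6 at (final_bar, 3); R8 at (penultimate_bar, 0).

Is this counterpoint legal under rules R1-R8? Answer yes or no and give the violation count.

bar 0: v0=F3 v1=F4 v2=C5 (P5)
bar 1: v0=A3 v1=C4 v2=B4 (M2)
bar 2: v0=C4 v1=G4 v2=E5 (M3)
bar 3: v0=A3 v1=E4 v2=G4 (m7)
bar 4: v0=G3 v1=C5 v2=A4 (M2)
bar 5: v0=A3 v1=F4 v2=C5 (m3)
bar 6: v0=G3 v1=E4 v2=B4 (M3)
bar 7: v0=F3 v1=F4 v2=C5 (P5)
  R4 @ bar1.0: A3/B4 M2 untreated
  R2 @ bar2.0: A3/C4 m3 -> C4/G4 P5 similar
  R1 @ bar3.0: C4/G4 P5 -> A3/E4 P5 similar
  R4 @ bar3.0: A3/G4 m7 untreated
  R3 @ bar4.0: C5 above A4
  R4 @ bar4.0: G3/C5 P4 untreated
  R4 @ bar4.0: G3/A4 M2 untreated
  R3 @ bar4.1: C5 above A4
  R3 @ bar4.2: C5 above A4
  R3 @ bar4.3: C5 above A4
  R1 @ bar6.0: F4/C5 P5 -> E4/B4 P5 similar
  R1 @ bar7.0: E4/B4 P5 -> F4/C5 P5 similar

No (12 violations)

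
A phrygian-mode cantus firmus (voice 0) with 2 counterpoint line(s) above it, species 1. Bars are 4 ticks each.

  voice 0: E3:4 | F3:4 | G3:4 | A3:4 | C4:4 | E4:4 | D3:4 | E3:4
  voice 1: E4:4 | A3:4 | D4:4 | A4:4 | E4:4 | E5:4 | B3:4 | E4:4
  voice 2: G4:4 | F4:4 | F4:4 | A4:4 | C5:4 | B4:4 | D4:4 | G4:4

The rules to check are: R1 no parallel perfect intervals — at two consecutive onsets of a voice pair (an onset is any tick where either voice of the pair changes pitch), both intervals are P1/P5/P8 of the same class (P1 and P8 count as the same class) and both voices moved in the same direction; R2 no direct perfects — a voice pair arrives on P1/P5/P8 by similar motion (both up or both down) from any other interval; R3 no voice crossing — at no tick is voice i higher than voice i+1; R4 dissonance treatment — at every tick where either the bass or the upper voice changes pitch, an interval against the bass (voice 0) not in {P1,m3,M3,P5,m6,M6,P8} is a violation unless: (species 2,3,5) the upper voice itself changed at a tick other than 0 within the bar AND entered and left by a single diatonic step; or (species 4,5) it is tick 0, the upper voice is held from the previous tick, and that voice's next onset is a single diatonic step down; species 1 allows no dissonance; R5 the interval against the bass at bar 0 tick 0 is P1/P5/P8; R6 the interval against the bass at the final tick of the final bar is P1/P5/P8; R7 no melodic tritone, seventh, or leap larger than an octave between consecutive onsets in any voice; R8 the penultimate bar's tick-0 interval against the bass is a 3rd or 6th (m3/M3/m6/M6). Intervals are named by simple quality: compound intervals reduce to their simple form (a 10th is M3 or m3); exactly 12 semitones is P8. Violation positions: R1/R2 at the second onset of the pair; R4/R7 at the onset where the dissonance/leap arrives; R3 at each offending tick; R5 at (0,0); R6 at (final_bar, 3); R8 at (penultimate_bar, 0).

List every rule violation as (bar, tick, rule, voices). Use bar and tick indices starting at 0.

(0, 0, R5, (0, 2))
(2, 0, R2, (0, 1))
(2, 0, R4, (0, 2))
(3, 0, R2, (0, 1))
(3, 0, R2, (0, 2))
(3, 0, R2, (1, 2))
(4, 0, R1, (0, 2))
(5, 0, R2, (0, 1))
(5, 0, R3, (1, 2))
(5, 1, R3, (1, 2))
(5, 2, R3, (1, 2))
(5, 3, R3, (1, 2))
(6, 0, R2, (0, 2))
(6, 0, R7, (0,))
(6, 0, R7, (1,))
(6, 0, R8, (0, 2))
(7, 0, R2, (0, 1))
(7, 3, R6, (0, 2))

bar 0: v0=E3 v1=E4 v2=G4 downbeat m3
bar 1: v0=F3 v1=A3 v2=F4 downbeat P8
bar 2: v0=G3 v1=D4 v2=F4 downbeat m7
bar 3: v0=A3 v1=A4 v2=A4 downbeat P8
bar 4: v0=C4 v1=E4 v2=C5 downbeat P8
bar 5: v0=E4 v1=E5 v2=B4 downbeat P5
bar 6: v0=D3 v1=B3 v2=D4 downbeat P8
bar 7: v0=E3 v1=E4 v2=G4 downbeat m3
  -> R5 @ bar 0 tick 0 v(0, 2): opens on m3
  -> R2 @ bar 2 tick 0 v(0, 1): F3/A3 M3 -> G3/D4 P5 similar
  -> R4 @ bar 2 tick 0 v(0, 2): G3/F4 m7 untreated
  -> R2 @ bar 3 tick 0 v(0, 1): G3/D4 P5 -> A3/A4 P8 similar
  -> R2 @ bar 3 tick 0 v(0, 2): G3/F4 m7 -> A3/A4 P8 similar
  -> R2 @ bar 3 tick 0 v(1, 2): D4/F4 m3 -> A4/A4 P1 similar
  -> R1 @ bar 4 tick 0 v(0, 2): A3/A4 P8 -> C4/C5 P8 similar
  -> R2 @ bar 5 tick 0 v(0, 1): C4/E4 M3 -> E4/E5 P8 similar
  -> R3 @ bar 5 tick 0 v(1, 2): E5 above B4
  -> R3 @ bar 5 tick 1 v(1, 2): E5 above B4
  -> R3 @ bar 5 tick 2 v(1, 2): E5 above B4
  -> R3 @ bar 5 tick 3 v(1, 2): E5 above B4
  -> R2 @ bar 6 tick 0 v(0, 2): E4/B4 P5 -> D3/D4 P8 similar
  -> R7 @ bar 6 tick 0 v(0,): E4->D3 leap 14st
  -> R7 @ bar 6 tick 0 v(1,): E5->B3 leap 17st
  -> R8 @ bar 6 tick 0 v(0, 2): penult P8 not 3rd/6th
  -> R2 @ bar 7 tick 0 v(0, 1): D3/B3 M6 -> E3/E4 P8 similar
  -> R6 @ bar 7 tick 3 v(0, 2): closes on m3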